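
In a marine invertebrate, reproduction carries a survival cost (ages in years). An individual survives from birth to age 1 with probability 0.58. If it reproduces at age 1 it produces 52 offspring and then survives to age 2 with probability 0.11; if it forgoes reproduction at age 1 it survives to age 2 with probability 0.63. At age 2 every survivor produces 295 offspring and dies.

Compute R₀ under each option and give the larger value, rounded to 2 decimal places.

breed at age 1: R₀ = 0.58 × (52 + 0.11 × 295) = 0.58 × 84.4500 = 48.9810
delay to age 2: R₀ = 0.58 × (0.63 × 295) = 0.58 × 185.8500 = 107.7930
Higher: delay to age 2 (107.7930).

107.79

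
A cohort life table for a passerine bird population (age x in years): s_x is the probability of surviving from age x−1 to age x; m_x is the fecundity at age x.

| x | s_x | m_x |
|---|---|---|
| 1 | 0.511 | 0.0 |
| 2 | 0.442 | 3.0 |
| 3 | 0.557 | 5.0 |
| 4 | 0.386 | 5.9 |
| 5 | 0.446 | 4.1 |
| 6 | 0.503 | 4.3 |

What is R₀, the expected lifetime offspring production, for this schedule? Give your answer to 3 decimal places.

1.729

Survivorship from birth: l_x = s_1·s_2·…·s_x.
  l_1 = 0.51100
  l_2 = 0.22586
  l_3 = 0.12581
  l_4 = 0.04856
  l_5 = 0.02166
  l_6 = 0.01089
R₀ = Σ l_x m_x:
  age 1: 0.51100 × 0.0 = 0.0000
  age 2: 0.22586 × 3.0 = 0.6776
  age 3: 0.12581 × 5.0 = 0.6290
  age 4: 0.04856 × 5.9 = 0.2865
  age 5: 0.02166 × 4.1 = 0.0888
  age 6: 0.01089 × 4.3 = 0.0468
R₀ = 0.0000 + 0.6776 + 0.6290 + 0.2865 + 0.0888 + 0.0468 = 1.7288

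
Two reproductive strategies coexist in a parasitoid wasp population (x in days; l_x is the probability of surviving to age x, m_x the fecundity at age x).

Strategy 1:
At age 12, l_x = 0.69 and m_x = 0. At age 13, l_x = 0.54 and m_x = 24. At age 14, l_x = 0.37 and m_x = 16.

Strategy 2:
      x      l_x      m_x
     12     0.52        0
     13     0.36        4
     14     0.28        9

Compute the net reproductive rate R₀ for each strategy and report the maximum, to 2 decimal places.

Strategy 1: R₀ = 0.69×0 + 0.54×24 + 0.37×16 = 18.8800
Strategy 2: R₀ = 0.52×0 + 0.36×4 + 0.28×9 = 3.9600
Highest R₀: strategy 1 with 18.8800.

18.88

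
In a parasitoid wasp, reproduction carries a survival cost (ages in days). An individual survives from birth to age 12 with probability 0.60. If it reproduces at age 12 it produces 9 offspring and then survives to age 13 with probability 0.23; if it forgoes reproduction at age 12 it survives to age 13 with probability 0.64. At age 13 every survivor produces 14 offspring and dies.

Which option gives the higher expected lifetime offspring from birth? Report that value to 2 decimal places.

breed at age 12: R₀ = 0.60 × (9 + 0.23 × 14) = 0.60 × 12.2200 = 7.3320
delay to age 13: R₀ = 0.60 × (0.64 × 14) = 0.60 × 8.9600 = 5.3760
Higher: breed at age 12 (7.3320).

7.33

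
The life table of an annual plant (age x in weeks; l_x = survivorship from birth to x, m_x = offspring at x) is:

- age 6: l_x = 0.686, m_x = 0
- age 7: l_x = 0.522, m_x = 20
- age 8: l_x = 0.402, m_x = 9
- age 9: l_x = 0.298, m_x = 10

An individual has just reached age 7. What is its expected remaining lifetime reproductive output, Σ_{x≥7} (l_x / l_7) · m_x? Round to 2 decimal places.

l_7 = 0.522. Conditional survival from age 7 to x is l_x / l_7.
  x=7: (0.522/0.522) × 20 = 20.0000
  x=8: (0.402/0.522) × 9 = 6.9310
  x=9: (0.298/0.522) × 10 = 5.7088
Sum = 20.0000 + 6.9310 + 5.7088 = 32.6398

32.64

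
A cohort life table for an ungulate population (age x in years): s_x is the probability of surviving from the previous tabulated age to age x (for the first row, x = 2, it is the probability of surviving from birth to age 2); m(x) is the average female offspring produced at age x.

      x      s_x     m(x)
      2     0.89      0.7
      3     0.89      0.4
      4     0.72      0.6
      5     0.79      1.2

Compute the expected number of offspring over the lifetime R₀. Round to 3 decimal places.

Survivorship from birth: l_x = s_2·s_3·…·s_x.
  l_2 = 0.89000
  l_3 = 0.79210
  l_4 = 0.57031
  l_5 = 0.45055
R₀ = Σ l_x m(x):
  age 2: 0.89000 × 0.7 = 0.6230
  age 3: 0.79210 × 0.4 = 0.3168
  age 4: 0.57031 × 0.6 = 0.3422
  age 5: 0.45055 × 1.2 = 0.5407
R₀ = 0.6230 + 0.3168 + 0.3422 + 0.5407 = 1.8227

1.823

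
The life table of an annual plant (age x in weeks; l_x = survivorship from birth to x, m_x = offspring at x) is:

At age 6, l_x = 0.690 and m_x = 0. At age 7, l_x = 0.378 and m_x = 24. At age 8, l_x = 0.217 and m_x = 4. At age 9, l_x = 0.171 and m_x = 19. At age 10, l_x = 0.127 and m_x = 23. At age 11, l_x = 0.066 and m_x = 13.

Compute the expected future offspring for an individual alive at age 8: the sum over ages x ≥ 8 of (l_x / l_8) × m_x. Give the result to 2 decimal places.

36.39

l_8 = 0.217. Conditional survival from age 8 to x is l_x / l_8.
  x=8: (0.217/0.217) × 4 = 4.0000
  x=9: (0.171/0.217) × 19 = 14.9724
  x=10: (0.127/0.217) × 23 = 13.4608
  x=11: (0.066/0.217) × 13 = 3.9539
Sum = 4.0000 + 14.9724 + 13.4608 + 3.9539 = 36.3871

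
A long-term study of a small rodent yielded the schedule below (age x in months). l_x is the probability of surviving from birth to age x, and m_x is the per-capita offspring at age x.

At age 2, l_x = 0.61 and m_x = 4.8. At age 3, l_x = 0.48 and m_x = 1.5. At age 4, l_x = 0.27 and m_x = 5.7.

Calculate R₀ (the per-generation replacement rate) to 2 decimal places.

5.19

R₀ = Σ l_x m_x:
  age 2: 0.61 × 4.8 = 2.9280
  age 3: 0.48 × 1.5 = 0.7200
  age 4: 0.27 × 5.7 = 1.5390
R₀ = 2.9280 + 0.7200 + 1.5390 = 5.1870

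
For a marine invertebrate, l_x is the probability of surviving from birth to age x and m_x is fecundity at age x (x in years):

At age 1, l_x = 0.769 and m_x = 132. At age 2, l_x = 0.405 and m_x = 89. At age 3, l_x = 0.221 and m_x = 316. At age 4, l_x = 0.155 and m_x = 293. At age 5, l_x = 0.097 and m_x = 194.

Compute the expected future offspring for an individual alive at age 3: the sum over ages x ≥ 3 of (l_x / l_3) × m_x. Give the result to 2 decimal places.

l_3 = 0.221. Conditional survival from age 3 to x is l_x / l_3.
  x=3: (0.221/0.221) × 316 = 316.0000
  x=4: (0.155/0.221) × 293 = 205.4977
  x=5: (0.097/0.221) × 194 = 85.1493
Sum = 316.0000 + 205.4977 + 85.1493 = 606.6471

606.65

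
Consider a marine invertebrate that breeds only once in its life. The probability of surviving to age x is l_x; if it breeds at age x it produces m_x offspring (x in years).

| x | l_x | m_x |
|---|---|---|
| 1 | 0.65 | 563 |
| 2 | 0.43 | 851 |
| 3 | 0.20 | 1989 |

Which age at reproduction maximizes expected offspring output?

3

Expected offspring if breeding at age x = l_x × m_x:
  age 1: 0.65 × 563 = 365.950
  age 2: 0.43 × 851 = 365.930
  age 3: 0.20 × 1989 = 397.800
Maximum at age 3 (397.800).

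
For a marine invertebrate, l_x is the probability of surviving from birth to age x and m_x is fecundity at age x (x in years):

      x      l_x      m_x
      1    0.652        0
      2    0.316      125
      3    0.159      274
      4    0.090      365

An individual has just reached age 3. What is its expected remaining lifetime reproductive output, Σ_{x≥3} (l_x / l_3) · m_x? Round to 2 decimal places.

480.60

l_3 = 0.159. Conditional survival from age 3 to x is l_x / l_3.
  x=3: (0.159/0.159) × 274 = 274.0000
  x=4: (0.090/0.159) × 365 = 206.6038
Sum = 274.0000 + 206.6038 = 480.6038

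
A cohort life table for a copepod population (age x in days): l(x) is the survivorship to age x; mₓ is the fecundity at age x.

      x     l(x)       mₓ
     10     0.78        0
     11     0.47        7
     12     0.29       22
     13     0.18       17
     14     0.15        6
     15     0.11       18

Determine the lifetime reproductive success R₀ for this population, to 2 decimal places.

R₀ = Σ l(x) mₓ:
  age 10: 0.78 × 0 = 0.0000
  age 11: 0.47 × 7 = 3.2900
  age 12: 0.29 × 22 = 6.3800
  age 13: 0.18 × 17 = 3.0600
  age 14: 0.15 × 6 = 0.9000
  age 15: 0.11 × 18 = 1.9800
R₀ = 0.0000 + 3.2900 + 6.3800 + 3.0600 + 0.9000 + 1.9800 = 15.6100

15.61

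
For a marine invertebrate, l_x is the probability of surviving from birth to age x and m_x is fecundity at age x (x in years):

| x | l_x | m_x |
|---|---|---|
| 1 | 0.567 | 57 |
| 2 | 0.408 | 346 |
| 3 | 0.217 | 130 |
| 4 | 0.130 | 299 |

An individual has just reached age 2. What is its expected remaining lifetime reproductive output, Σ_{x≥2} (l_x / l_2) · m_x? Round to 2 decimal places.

510.41

l_2 = 0.408. Conditional survival from age 2 to x is l_x / l_2.
  x=2: (0.408/0.408) × 346 = 346.0000
  x=3: (0.217/0.408) × 130 = 69.1422
  x=4: (0.130/0.408) × 299 = 95.2696
Sum = 346.0000 + 69.1422 + 95.2696 = 510.4118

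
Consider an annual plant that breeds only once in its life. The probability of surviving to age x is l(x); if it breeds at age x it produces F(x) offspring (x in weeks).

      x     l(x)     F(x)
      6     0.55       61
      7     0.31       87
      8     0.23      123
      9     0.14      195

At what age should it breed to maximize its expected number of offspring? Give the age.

Expected offspring if breeding at age x = l(x) × F(x):
  age 6: 0.55 × 61 = 33.550
  age 7: 0.31 × 87 = 26.970
  age 8: 0.23 × 123 = 28.290
  age 9: 0.14 × 195 = 27.300
Maximum at age 6 (33.550).

6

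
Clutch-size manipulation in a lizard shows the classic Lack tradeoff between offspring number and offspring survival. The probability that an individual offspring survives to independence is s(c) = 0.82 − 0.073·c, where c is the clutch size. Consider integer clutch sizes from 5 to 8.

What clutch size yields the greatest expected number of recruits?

6

Expected recruits = c × s(c):
  c=5: 5 × 0.455 = 2.275
  c=6: 6 × 0.382 = 2.292
  c=7: 7 × 0.309 = 2.163
  c=8: 8 × 0.236 = 1.888
Maximum at c = 6 (2.292 recruits).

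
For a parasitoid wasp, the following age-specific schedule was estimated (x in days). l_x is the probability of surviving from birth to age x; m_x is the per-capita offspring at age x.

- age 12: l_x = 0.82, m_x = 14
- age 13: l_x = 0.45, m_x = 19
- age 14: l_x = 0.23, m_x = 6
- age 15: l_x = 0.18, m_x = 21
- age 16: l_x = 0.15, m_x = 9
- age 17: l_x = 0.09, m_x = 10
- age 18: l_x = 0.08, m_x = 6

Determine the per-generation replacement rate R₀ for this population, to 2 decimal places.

27.92

R₀ = Σ l_x m_x:
  age 12: 0.82 × 14 = 11.4800
  age 13: 0.45 × 19 = 8.5500
  age 14: 0.23 × 6 = 1.3800
  age 15: 0.18 × 21 = 3.7800
  age 16: 0.15 × 9 = 1.3500
  age 17: 0.09 × 10 = 0.9000
  age 18: 0.08 × 6 = 0.4800
R₀ = 11.4800 + 8.5500 + 1.3800 + 3.7800 + 1.3500 + 0.9000 + 0.4800 = 27.9200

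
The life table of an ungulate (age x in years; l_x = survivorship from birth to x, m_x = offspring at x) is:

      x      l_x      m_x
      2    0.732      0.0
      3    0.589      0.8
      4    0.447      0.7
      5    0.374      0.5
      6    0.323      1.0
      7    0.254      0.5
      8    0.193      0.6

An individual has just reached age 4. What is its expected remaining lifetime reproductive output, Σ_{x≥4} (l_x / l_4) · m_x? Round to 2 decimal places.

l_4 = 0.447. Conditional survival from age 4 to x is l_x / l_4.
  x=4: (0.447/0.447) × 0.7 = 0.7000
  x=5: (0.374/0.447) × 0.5 = 0.4183
  x=6: (0.323/0.447) × 1.0 = 0.7226
  x=7: (0.254/0.447) × 0.5 = 0.2841
  x=8: (0.193/0.447) × 0.6 = 0.2591
Sum = 0.7000 + 0.4183 + 0.7226 + 0.2841 + 0.2591 = 2.3841

2.38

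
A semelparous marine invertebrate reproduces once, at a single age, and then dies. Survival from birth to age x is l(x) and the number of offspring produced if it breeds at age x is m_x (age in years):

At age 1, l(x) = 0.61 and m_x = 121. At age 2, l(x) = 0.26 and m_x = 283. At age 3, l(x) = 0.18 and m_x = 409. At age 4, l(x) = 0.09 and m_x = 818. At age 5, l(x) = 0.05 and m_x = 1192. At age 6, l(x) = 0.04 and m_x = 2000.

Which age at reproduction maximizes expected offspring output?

Expected offspring if breeding at age x = l(x) × m_x:
  age 1: 0.61 × 121 = 73.810
  age 2: 0.26 × 283 = 73.580
  age 3: 0.18 × 409 = 73.620
  age 4: 0.09 × 818 = 73.620
  age 5: 0.05 × 1192 = 59.600
  age 6: 0.04 × 2000 = 80.000
Maximum at age 6 (80.000).

6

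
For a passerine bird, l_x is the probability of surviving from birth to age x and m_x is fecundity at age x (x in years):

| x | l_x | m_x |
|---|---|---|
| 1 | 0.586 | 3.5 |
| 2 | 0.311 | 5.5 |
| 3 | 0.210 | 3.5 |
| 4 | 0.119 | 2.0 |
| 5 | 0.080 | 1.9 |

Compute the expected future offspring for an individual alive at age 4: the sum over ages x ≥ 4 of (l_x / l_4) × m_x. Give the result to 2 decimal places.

l_4 = 0.119. Conditional survival from age 4 to x is l_x / l_4.
  x=4: (0.119/0.119) × 2.0 = 2.0000
  x=5: (0.080/0.119) × 1.9 = 1.2773
Sum = 2.0000 + 1.2773 = 3.2773

3.28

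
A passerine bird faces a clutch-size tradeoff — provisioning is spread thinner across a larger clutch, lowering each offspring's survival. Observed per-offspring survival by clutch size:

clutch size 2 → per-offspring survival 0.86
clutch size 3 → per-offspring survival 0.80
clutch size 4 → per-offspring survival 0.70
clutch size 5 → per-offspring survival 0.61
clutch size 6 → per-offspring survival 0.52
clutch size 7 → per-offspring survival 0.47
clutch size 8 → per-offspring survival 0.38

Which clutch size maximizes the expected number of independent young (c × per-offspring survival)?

Expected independent young = c × s(c):
  c=2: 2 × 0.86 = 1.720
  c=3: 3 × 0.80 = 2.400
  c=4: 4 × 0.70 = 2.800
  c=5: 5 × 0.61 = 3.050
  c=6: 6 × 0.52 = 3.120
  c=7: 7 × 0.47 = 3.290
  c=8: 8 × 0.38 = 3.040
Maximum at c = 7 (3.290 independent young).

7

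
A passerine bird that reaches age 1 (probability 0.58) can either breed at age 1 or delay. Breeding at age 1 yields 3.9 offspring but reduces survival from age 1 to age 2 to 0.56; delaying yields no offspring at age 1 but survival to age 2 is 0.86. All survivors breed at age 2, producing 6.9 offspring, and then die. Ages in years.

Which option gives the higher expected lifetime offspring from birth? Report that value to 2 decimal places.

breed at age 1: R₀ = 0.58 × (3.9 + 0.56 × 6.9) = 0.58 × 7.7640 = 4.5031
delay to age 2: R₀ = 0.58 × (0.86 × 6.9) = 0.58 × 5.9340 = 3.4417
Higher: breed at age 1 (4.5031).

4.50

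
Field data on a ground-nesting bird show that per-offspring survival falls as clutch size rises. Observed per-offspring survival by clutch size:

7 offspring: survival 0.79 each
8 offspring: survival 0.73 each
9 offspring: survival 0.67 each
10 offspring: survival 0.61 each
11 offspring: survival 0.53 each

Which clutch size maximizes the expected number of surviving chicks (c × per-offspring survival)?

10

Expected surviving chicks = c × s(c):
  c=7: 7 × 0.79 = 5.530
  c=8: 8 × 0.73 = 5.840
  c=9: 9 × 0.67 = 6.030
  c=10: 10 × 0.61 = 6.100
  c=11: 11 × 0.53 = 5.830
Maximum at c = 10 (6.100 surviving chicks).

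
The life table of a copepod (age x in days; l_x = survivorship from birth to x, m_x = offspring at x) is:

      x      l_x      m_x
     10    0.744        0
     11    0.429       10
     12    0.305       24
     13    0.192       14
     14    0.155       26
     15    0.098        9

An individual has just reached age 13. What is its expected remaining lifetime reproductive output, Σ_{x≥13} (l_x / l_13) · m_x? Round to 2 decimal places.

39.58

l_13 = 0.192. Conditional survival from age 13 to x is l_x / l_13.
  x=13: (0.192/0.192) × 14 = 14.0000
  x=14: (0.155/0.192) × 26 = 20.9896
  x=15: (0.098/0.192) × 9 = 4.5938
Sum = 14.0000 + 20.9896 + 4.5938 = 39.5833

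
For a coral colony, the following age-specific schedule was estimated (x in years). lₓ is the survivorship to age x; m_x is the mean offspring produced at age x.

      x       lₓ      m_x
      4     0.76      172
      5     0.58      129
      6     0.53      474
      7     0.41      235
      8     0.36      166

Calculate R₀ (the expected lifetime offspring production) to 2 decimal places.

612.87

R₀ = Σ lₓ m_x:
  age 4: 0.76 × 172 = 130.7200
  age 5: 0.58 × 129 = 74.8200
  age 6: 0.53 × 474 = 251.2200
  age 7: 0.41 × 235 = 96.3500
  age 8: 0.36 × 166 = 59.7600
R₀ = 130.7200 + 74.8200 + 251.2200 + 96.3500 + 59.7600 = 612.8700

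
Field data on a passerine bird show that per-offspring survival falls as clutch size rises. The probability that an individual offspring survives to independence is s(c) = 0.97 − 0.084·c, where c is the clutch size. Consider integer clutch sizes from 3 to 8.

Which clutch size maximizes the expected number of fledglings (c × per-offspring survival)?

Expected fledglings = c × s(c):
  c=3: 3 × 0.718 = 2.154
  c=4: 4 × 0.634 = 2.536
  c=5: 5 × 0.550 = 2.750
  c=6: 6 × 0.466 = 2.796
  c=7: 7 × 0.382 = 2.674
  c=8: 8 × 0.298 = 2.384
Maximum at c = 6 (2.796 fledglings).

6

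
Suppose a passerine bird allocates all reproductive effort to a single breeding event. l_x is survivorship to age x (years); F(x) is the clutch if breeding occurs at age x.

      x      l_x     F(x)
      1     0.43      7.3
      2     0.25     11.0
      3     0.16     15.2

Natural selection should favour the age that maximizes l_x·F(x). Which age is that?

1

Expected offspring if breeding at age x = l_x × F(x):
  age 1: 0.43 × 7.3 = 3.139
  age 2: 0.25 × 11.0 = 2.750
  age 3: 0.16 × 15.2 = 2.432
Maximum at age 1 (3.139).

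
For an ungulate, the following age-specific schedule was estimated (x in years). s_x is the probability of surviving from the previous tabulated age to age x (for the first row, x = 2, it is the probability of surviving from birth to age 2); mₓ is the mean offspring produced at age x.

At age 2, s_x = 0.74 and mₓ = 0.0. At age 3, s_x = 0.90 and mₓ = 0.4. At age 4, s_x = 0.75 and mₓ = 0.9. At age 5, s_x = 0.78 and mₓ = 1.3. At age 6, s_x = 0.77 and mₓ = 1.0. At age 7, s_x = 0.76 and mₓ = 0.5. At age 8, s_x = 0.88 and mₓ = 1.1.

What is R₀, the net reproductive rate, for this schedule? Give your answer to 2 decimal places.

1.86

Survivorship from birth: l_x = s_2·s_3·…·s_x.
  l_2 = 0.74000
  l_3 = 0.66600
  l_4 = 0.49950
  l_5 = 0.38961
  l_6 = 0.30000
  l_7 = 0.22800
  l_8 = 0.20064
R₀ = Σ l_x mₓ:
  age 2: 0.74000 × 0.0 = 0.0000
  age 3: 0.66600 × 0.4 = 0.2664
  age 4: 0.49950 × 0.9 = 0.4496
  age 5: 0.38961 × 1.3 = 0.5065
  age 6: 0.30000 × 1.0 = 0.3000
  age 7: 0.22800 × 0.5 = 0.1140
  age 8: 0.20064 × 1.1 = 0.2207
R₀ = 0.0000 + 0.2664 + 0.4496 + 0.5065 + 0.3000 + 0.1140 + 0.2207 = 1.8571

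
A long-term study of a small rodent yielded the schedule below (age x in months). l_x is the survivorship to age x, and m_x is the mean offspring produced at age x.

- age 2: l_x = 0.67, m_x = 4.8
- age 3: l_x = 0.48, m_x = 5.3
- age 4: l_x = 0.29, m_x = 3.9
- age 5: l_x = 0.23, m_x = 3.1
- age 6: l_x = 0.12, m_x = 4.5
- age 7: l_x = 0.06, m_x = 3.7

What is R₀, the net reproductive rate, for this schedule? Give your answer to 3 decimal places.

R₀ = Σ l_x m_x:
  age 2: 0.67 × 4.8 = 3.2160
  age 3: 0.48 × 5.3 = 2.5440
  age 4: 0.29 × 3.9 = 1.1310
  age 5: 0.23 × 3.1 = 0.7130
  age 6: 0.12 × 4.5 = 0.5400
  age 7: 0.06 × 3.7 = 0.2220
R₀ = 3.2160 + 2.5440 + 1.1310 + 0.7130 + 0.5400 + 0.2220 = 8.3660

8.366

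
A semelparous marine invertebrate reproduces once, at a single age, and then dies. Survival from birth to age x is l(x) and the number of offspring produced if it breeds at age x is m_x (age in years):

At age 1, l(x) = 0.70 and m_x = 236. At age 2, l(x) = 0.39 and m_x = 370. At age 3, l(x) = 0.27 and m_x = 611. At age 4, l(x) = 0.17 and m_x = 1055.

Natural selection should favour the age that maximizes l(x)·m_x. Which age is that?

Expected offspring if breeding at age x = l(x) × m_x:
  age 1: 0.70 × 236 = 165.200
  age 2: 0.39 × 370 = 144.300
  age 3: 0.27 × 611 = 164.970
  age 4: 0.17 × 1055 = 179.350
Maximum at age 4 (179.350).

4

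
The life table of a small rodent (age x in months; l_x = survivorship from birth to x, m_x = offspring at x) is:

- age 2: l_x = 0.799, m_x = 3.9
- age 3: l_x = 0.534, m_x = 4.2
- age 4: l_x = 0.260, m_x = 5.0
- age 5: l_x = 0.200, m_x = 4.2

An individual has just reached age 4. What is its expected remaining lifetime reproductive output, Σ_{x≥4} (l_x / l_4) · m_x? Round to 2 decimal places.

8.23

l_4 = 0.260. Conditional survival from age 4 to x is l_x / l_4.
  x=4: (0.260/0.260) × 5.0 = 5.0000
  x=5: (0.200/0.260) × 4.2 = 3.2308
Sum = 5.0000 + 3.2308 = 8.2308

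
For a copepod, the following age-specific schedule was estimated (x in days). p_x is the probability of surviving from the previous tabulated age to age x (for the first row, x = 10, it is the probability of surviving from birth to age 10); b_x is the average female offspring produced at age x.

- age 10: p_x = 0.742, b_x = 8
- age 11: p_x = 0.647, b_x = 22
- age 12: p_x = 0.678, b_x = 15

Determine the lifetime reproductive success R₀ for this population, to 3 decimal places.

Survivorship from birth: l_x = p_10·p_11·…·p_x.
  l_10 = 0.74200
  l_11 = 0.48007
  l_12 = 0.32549
R₀ = Σ l_x b_x:
  age 10: 0.74200 × 8 = 5.9360
  age 11: 0.48007 × 22 = 10.5615
  age 12: 0.32549 × 15 = 4.8823
R₀ = 5.9360 + 10.5615 + 4.8823 = 21.3799

21.380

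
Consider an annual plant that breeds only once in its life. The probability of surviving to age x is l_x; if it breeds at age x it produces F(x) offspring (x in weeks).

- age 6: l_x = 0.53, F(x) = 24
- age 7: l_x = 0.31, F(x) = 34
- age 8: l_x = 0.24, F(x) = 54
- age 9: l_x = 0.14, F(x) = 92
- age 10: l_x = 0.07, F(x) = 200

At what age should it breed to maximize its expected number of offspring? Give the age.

10

Expected offspring if breeding at age x = l_x × F(x):
  age 6: 0.53 × 24 = 12.720
  age 7: 0.31 × 34 = 10.540
  age 8: 0.24 × 54 = 12.960
  age 9: 0.14 × 92 = 12.880
  age 10: 0.07 × 200 = 14.000
Maximum at age 10 (14.000).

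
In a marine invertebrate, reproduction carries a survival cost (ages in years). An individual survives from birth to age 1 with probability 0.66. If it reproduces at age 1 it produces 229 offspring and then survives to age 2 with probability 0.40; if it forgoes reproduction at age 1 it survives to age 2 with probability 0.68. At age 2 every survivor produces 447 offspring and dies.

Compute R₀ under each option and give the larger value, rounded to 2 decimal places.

269.15

breed at age 1: R₀ = 0.66 × (229 + 0.40 × 447) = 0.66 × 407.8000 = 269.1480
delay to age 2: R₀ = 0.66 × (0.68 × 447) = 0.66 × 303.9600 = 200.6136
Higher: breed at age 1 (269.1480).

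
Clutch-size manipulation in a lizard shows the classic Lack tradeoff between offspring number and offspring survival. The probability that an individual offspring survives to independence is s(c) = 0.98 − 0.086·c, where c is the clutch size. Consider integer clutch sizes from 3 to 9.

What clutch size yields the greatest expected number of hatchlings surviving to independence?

6

Expected hatchlings surviving to independence = c × s(c):
  c=3: 3 × 0.722 = 2.166
  c=4: 4 × 0.636 = 2.544
  c=5: 5 × 0.550 = 2.750
  c=6: 6 × 0.464 = 2.784
  c=7: 7 × 0.378 = 2.646
  c=8: 8 × 0.292 = 2.336
  c=9: 9 × 0.206 = 1.854
Maximum at c = 6 (2.784 hatchlings surviving to independence).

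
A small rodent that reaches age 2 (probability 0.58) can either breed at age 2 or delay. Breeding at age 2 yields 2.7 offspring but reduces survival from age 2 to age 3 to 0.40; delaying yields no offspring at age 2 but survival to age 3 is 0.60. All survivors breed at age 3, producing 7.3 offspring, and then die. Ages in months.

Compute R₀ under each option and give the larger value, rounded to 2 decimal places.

breed at age 2: R₀ = 0.58 × (2.7 + 0.40 × 7.3) = 0.58 × 5.6200 = 3.2596
delay to age 3: R₀ = 0.58 × (0.60 × 7.3) = 0.58 × 4.3800 = 2.5404
Higher: breed at age 2 (3.2596).

3.26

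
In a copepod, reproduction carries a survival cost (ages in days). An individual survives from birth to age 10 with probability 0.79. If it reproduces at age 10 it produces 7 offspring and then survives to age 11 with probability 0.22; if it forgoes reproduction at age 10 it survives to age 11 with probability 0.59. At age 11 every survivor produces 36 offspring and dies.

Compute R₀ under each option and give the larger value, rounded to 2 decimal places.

16.78

breed at age 10: R₀ = 0.79 × (7 + 0.22 × 36) = 0.79 × 14.9200 = 11.7868
delay to age 11: R₀ = 0.79 × (0.59 × 36) = 0.79 × 21.2400 = 16.7796
Higher: delay to age 11 (16.7796).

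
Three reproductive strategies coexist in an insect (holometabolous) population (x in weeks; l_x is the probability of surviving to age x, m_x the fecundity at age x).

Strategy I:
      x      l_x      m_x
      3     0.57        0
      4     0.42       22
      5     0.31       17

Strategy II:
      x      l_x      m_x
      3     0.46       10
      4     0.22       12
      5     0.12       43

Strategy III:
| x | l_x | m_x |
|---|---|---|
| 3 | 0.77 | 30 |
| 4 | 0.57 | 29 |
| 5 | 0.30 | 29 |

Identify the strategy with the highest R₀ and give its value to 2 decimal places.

Strategy I: R₀ = 0.57×0 + 0.42×22 + 0.31×17 = 14.5100
Strategy II: R₀ = 0.46×10 + 0.22×12 + 0.12×43 = 12.4000
Strategy III: R₀ = 0.77×30 + 0.57×29 + 0.30×29 = 48.3300
Highest R₀: strategy III with 48.3300.

48.33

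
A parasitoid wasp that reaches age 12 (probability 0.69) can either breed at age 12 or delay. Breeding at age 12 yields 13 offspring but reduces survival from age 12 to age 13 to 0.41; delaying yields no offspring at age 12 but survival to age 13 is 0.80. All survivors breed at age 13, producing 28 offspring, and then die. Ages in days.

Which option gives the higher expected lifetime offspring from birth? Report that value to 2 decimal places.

breed at age 12: R₀ = 0.69 × (13 + 0.41 × 28) = 0.69 × 24.4800 = 16.8912
delay to age 13: R₀ = 0.69 × (0.80 × 28) = 0.69 × 22.4000 = 15.4560
Higher: breed at age 12 (16.8912).

16.89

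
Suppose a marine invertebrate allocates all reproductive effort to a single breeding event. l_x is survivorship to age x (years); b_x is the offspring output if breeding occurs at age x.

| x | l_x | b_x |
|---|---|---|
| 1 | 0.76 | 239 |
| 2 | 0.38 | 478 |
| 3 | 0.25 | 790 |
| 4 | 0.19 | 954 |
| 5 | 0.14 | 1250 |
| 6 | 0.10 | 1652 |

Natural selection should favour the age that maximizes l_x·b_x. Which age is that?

Expected offspring if breeding at age x = l_x × b_x:
  age 1: 0.76 × 239 = 181.640
  age 2: 0.38 × 478 = 181.640
  age 3: 0.25 × 790 = 197.500
  age 4: 0.19 × 954 = 181.260
  age 5: 0.14 × 1250 = 175.000
  age 6: 0.10 × 1652 = 165.200
Maximum at age 3 (197.500).

3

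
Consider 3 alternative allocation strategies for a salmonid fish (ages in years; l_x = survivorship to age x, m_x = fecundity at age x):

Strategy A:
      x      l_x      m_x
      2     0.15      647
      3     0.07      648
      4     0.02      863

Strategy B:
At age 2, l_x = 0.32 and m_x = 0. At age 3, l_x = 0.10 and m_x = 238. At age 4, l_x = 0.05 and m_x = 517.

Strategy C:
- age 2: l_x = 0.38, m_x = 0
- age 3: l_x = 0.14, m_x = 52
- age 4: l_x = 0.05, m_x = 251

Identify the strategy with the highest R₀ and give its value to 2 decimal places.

159.67

Strategy A: R₀ = 0.15×647 + 0.07×648 + 0.02×863 = 159.6700
Strategy B: R₀ = 0.32×0 + 0.10×238 + 0.05×517 = 49.6500
Strategy C: R₀ = 0.38×0 + 0.14×52 + 0.05×251 = 19.8300
Highest R₀: strategy A with 159.6700.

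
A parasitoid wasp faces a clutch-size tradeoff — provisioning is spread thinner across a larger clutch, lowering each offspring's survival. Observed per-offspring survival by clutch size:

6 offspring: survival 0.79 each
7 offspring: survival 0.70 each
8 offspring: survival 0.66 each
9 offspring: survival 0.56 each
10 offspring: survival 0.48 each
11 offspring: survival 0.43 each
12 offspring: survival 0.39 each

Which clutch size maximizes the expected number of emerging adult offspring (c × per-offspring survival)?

8

Expected emerging adult offspring = c × s(c):
  c=6: 6 × 0.79 = 4.740
  c=7: 7 × 0.70 = 4.900
  c=8: 8 × 0.66 = 5.280
  c=9: 9 × 0.56 = 5.040
  c=10: 10 × 0.48 = 4.800
  c=11: 11 × 0.43 = 4.730
  c=12: 12 × 0.39 = 4.680
Maximum at c = 8 (5.280 emerging adult offspring).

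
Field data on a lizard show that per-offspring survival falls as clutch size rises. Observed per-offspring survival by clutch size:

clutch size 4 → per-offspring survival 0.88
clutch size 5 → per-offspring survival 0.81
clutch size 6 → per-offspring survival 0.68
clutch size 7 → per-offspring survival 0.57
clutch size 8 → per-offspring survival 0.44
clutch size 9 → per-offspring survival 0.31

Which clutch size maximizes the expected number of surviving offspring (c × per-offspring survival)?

Expected surviving offspring = c × s(c):
  c=4: 4 × 0.88 = 3.520
  c=5: 5 × 0.81 = 4.050
  c=6: 6 × 0.68 = 4.080
  c=7: 7 × 0.57 = 3.990
  c=8: 8 × 0.44 = 3.520
  c=9: 9 × 0.31 = 2.790
Maximum at c = 6 (4.080 surviving offspring).

6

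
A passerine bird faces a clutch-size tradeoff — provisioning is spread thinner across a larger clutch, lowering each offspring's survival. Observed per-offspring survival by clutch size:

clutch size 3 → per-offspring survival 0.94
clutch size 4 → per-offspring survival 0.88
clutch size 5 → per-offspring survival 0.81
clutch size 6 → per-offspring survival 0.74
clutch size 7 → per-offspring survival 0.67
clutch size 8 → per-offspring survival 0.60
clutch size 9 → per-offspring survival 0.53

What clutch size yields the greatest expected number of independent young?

8

Expected independent young = c × s(c):
  c=3: 3 × 0.94 = 2.820
  c=4: 4 × 0.88 = 3.520
  c=5: 5 × 0.81 = 4.050
  c=6: 6 × 0.74 = 4.440
  c=7: 7 × 0.67 = 4.690
  c=8: 8 × 0.60 = 4.800
  c=9: 9 × 0.53 = 4.770
Maximum at c = 8 (4.800 independent young).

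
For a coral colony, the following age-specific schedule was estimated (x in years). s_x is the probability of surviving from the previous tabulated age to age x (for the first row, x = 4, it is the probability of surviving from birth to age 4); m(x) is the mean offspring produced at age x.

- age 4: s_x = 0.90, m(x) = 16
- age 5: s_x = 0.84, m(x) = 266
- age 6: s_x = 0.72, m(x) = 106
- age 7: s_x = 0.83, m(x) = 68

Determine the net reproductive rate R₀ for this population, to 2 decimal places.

Survivorship from birth: l_x = s_4·s_5·…·s_x.
  l_4 = 0.90000
  l_5 = 0.75600
  l_6 = 0.54432
  l_7 = 0.45179
R₀ = Σ l_x m(x):
  age 4: 0.90000 × 16 = 14.4000
  age 5: 0.75600 × 266 = 201.0960
  age 6: 0.54432 × 106 = 57.6979
  age 7: 0.45179 × 68 = 30.7217
R₀ = 14.4000 + 201.0960 + 57.6979 + 30.7217 = 303.9156

303.92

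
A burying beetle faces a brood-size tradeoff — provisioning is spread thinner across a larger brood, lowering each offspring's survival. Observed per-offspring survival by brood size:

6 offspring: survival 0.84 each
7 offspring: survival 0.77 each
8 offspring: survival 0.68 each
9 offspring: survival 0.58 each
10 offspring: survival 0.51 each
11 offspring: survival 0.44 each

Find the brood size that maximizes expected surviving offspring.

Expected surviving offspring = c × s(c):
  c=6: 6 × 0.84 = 5.040
  c=7: 7 × 0.77 = 5.390
  c=8: 8 × 0.68 = 5.440
  c=9: 9 × 0.58 = 5.220
  c=10: 10 × 0.51 = 5.100
  c=11: 11 × 0.44 = 4.840
Maximum at c = 8 (5.440 surviving offspring).

8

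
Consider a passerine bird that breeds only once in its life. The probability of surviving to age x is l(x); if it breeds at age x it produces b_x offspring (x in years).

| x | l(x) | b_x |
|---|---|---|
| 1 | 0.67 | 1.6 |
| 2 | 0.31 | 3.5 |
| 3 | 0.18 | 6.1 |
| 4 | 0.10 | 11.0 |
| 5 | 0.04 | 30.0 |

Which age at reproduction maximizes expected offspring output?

5

Expected offspring if breeding at age x = l(x) × b_x:
  age 1: 0.67 × 1.6 = 1.072
  age 2: 0.31 × 3.5 = 1.085
  age 3: 0.18 × 6.1 = 1.098
  age 4: 0.10 × 11.0 = 1.100
  age 5: 0.04 × 30.0 = 1.200
Maximum at age 5 (1.200).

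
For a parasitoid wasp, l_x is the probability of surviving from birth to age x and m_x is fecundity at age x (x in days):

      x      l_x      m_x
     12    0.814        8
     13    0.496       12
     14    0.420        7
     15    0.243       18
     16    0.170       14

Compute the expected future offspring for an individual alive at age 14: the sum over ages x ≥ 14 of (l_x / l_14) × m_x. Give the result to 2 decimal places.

23.08

l_14 = 0.420. Conditional survival from age 14 to x is l_x / l_14.
  x=14: (0.420/0.420) × 7 = 7.0000
  x=15: (0.243/0.420) × 18 = 10.4143
  x=16: (0.170/0.420) × 14 = 5.6667
Sum = 7.0000 + 10.4143 + 5.6667 = 23.0810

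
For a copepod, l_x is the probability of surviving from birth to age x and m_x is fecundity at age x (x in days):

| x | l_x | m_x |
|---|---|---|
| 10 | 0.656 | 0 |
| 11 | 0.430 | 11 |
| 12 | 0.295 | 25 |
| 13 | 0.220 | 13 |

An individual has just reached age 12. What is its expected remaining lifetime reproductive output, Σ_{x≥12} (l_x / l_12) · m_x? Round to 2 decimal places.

34.69

l_12 = 0.295. Conditional survival from age 12 to x is l_x / l_12.
  x=12: (0.295/0.295) × 25 = 25.0000
  x=13: (0.220/0.295) × 13 = 9.6949
Sum = 25.0000 + 9.6949 = 34.6949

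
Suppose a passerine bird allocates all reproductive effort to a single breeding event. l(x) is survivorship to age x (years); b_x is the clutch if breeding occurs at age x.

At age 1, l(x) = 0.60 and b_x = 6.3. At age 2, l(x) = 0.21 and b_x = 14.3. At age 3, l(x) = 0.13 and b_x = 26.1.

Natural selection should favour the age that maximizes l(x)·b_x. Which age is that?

1

Expected offspring if breeding at age x = l(x) × b_x:
  age 1: 0.60 × 6.3 = 3.780
  age 2: 0.21 × 14.3 = 3.003
  age 3: 0.13 × 26.1 = 3.393
Maximum at age 1 (3.780).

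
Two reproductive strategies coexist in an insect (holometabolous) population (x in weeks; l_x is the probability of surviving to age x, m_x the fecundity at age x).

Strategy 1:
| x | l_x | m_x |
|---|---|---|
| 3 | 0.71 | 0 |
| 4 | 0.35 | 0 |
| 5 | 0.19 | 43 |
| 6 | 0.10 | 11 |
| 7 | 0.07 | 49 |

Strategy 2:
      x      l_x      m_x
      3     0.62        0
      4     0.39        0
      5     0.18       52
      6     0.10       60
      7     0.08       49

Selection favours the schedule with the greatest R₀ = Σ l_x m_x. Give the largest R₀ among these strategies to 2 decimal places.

Strategy 1: R₀ = 0.71×0 + 0.35×0 + 0.19×43 + 0.10×11 + 0.07×49 = 12.7000
Strategy 2: R₀ = 0.62×0 + 0.39×0 + 0.18×52 + 0.10×60 + 0.08×49 = 19.2800
Highest R₀: strategy 2 with 19.2800.

19.28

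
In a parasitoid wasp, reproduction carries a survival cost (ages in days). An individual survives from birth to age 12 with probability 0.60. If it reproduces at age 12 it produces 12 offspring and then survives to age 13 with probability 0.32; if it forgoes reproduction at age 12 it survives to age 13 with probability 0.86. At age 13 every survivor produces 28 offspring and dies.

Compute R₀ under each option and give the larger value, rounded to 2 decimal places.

breed at age 12: R₀ = 0.60 × (12 + 0.32 × 28) = 0.60 × 20.9600 = 12.5760
delay to age 13: R₀ = 0.60 × (0.86 × 28) = 0.60 × 24.0800 = 14.4480
Higher: delay to age 13 (14.4480).

14.45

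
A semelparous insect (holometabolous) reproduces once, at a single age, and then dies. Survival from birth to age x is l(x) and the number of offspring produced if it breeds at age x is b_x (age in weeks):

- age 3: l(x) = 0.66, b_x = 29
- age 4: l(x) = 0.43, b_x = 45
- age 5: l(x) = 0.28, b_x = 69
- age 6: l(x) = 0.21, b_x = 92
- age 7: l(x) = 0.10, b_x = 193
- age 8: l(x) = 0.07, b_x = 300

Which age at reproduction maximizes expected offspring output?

8

Expected offspring if breeding at age x = l(x) × b_x:
  age 3: 0.66 × 29 = 19.140
  age 4: 0.43 × 45 = 19.350
  age 5: 0.28 × 69 = 19.320
  age 6: 0.21 × 92 = 19.320
  age 7: 0.10 × 193 = 19.300
  age 8: 0.07 × 300 = 21.000
Maximum at age 8 (21.000).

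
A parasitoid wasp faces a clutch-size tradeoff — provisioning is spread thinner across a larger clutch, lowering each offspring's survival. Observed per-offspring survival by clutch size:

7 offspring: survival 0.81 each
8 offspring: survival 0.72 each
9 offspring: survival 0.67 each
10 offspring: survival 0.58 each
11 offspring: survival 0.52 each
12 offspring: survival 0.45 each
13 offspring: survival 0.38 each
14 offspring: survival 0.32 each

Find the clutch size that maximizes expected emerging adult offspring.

9

Expected emerging adult offspring = c × s(c):
  c=7: 7 × 0.81 = 5.670
  c=8: 8 × 0.72 = 5.760
  c=9: 9 × 0.67 = 6.030
  c=10: 10 × 0.58 = 5.800
  c=11: 11 × 0.52 = 5.720
  c=12: 12 × 0.45 = 5.400
  c=13: 13 × 0.38 = 4.940
  c=14: 14 × 0.32 = 4.480
Maximum at c = 9 (6.030 emerging adult offspring).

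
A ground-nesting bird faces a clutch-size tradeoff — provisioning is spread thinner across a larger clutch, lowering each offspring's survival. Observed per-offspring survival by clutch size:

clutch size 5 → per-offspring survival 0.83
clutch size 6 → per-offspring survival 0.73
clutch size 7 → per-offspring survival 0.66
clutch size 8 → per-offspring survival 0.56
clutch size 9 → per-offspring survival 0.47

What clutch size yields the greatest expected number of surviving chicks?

Expected surviving chicks = c × s(c):
  c=5: 5 × 0.83 = 4.150
  c=6: 6 × 0.73 = 4.380
  c=7: 7 × 0.66 = 4.620
  c=8: 8 × 0.56 = 4.480
  c=9: 9 × 0.47 = 4.230
Maximum at c = 7 (4.620 surviving chicks).

7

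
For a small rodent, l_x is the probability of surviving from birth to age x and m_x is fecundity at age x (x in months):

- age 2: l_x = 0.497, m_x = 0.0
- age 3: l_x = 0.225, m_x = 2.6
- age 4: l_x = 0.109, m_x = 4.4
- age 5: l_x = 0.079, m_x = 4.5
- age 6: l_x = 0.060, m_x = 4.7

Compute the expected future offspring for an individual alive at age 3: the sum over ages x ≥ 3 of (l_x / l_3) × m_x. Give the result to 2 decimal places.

7.56

l_3 = 0.225. Conditional survival from age 3 to x is l_x / l_3.
  x=3: (0.225/0.225) × 2.6 = 2.6000
  x=4: (0.109/0.225) × 4.4 = 2.1316
  x=5: (0.079/0.225) × 4.5 = 1.5800
  x=6: (0.060/0.225) × 4.7 = 1.2533
Sum = 2.6000 + 2.1316 + 1.5800 + 1.2533 = 7.5649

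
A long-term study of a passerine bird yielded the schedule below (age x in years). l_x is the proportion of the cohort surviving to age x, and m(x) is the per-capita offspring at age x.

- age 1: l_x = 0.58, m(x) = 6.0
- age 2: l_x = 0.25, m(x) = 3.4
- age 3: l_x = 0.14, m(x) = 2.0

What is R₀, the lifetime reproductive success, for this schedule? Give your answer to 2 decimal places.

R₀ = Σ l_x m(x):
  age 1: 0.58 × 6.0 = 3.4800
  age 2: 0.25 × 3.4 = 0.8500
  age 3: 0.14 × 2.0 = 0.2800
R₀ = 3.4800 + 0.8500 + 0.2800 = 4.6100

4.61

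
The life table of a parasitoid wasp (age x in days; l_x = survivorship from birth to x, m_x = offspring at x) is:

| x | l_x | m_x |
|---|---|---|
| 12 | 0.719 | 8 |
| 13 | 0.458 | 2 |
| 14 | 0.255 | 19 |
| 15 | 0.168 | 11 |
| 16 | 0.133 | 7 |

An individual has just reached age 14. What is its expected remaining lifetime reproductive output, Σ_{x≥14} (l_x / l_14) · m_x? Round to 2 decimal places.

l_14 = 0.255. Conditional survival from age 14 to x is l_x / l_14.
  x=14: (0.255/0.255) × 19 = 19.0000
  x=15: (0.168/0.255) × 11 = 7.2471
  x=16: (0.133/0.255) × 7 = 3.6510
Sum = 19.0000 + 7.2471 + 3.6510 = 29.8980

29.90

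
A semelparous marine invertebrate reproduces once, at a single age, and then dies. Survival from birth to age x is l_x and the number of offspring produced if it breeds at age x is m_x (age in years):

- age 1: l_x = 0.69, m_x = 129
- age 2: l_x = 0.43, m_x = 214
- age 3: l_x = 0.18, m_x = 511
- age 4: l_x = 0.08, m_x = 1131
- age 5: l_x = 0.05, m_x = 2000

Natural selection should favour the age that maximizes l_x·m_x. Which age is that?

5

Expected offspring if breeding at age x = l_x × m_x:
  age 1: 0.69 × 129 = 89.010
  age 2: 0.43 × 214 = 92.020
  age 3: 0.18 × 511 = 91.980
  age 4: 0.08 × 1131 = 90.480
  age 5: 0.05 × 2000 = 100.000
Maximum at age 5 (100.000).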